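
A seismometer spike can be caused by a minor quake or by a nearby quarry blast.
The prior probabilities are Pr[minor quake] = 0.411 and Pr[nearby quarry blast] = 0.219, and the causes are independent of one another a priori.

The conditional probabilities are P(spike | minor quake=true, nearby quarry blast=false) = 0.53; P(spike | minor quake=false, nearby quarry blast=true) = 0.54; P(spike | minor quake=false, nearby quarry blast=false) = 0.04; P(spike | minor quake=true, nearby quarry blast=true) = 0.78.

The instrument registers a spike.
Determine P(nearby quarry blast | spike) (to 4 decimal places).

Enumerate the 4 (minor quake, nearby quarry blast) configurations and weight by the priors:
  P(spike) = 0.04×0.589×0.781 + 0.54×0.589×0.219 + 0.53×0.411×0.781 + 0.78×0.411×0.219
        = 0.018400 + 0.069655 + 0.170125 + 0.070207 = 0.328387
Keeping only the nearby quarry blast-present terms gives 0.139862, so
  P(nearby quarry blast | spike) = 0.139862 / 0.328387 ≈ 0.4259

P(nearby quarry blast | spike) ≈ 0.4259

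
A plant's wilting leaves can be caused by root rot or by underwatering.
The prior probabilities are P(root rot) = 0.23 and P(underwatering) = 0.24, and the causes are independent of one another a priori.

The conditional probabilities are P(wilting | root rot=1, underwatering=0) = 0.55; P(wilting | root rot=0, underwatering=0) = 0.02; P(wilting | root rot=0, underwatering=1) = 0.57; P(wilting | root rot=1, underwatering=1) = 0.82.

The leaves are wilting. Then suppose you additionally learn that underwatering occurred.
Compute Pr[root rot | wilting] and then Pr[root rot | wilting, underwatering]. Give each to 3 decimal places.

Pr[root rot | wilting] ≈ 0.547; Pr[root rot | wilting, underwatering] ≈ 0.301

P(wilting) = 0.02·0.77·0.76 + 0.57·0.77·0.24 + 0.55·0.23·0.76 + 0.82·0.23·0.24 = 0.011704 + 0.105336 + 0.096140 + 0.045264 = 0.258444
Restricting to configurations with root rot present: 0.096140 + 0.045264 = 0.141404.
Hence the posterior is 0.141404/0.258444 ≈ 0.547.

Now also conditioning on underwatering=true:
Enumerate both values of root rot and weight by the priors:
  P(wilting | underwatering) = 0.57×0.77 + 0.82×0.23
        = 0.438900 + 0.188600 = 0.627500
Configurations with root rot contribute 0.188600, so
  P(root rot | wilting, underwatering) = 0.188600 / 0.627500 ≈ 0.301
— underwatering explains away the evidence for root rot.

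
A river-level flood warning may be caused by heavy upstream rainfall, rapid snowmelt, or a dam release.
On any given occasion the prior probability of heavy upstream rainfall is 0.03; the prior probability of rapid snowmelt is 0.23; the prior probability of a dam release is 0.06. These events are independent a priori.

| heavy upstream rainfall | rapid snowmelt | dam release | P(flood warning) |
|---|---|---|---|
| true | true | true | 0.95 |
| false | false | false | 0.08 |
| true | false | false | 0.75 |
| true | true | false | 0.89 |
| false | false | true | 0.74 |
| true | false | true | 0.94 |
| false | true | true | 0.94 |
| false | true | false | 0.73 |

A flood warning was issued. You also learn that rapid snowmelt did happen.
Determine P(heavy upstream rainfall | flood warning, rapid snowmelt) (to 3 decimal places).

P(heavy upstream rainfall | flood warning, rapid snowmelt) ≈ 0.036

Numerator (weight on configurations with heavy upstream rainfall): 0.025098 + 0.001710 = 0.026808
The normalizing constant is 0.73·0.97·0.94 + 0.94·0.97·0.06 + 0.89·0.03·0.94 + 0.95·0.03·0.06 = 0.747130
P(heavy upstream rainfall | flood warning, rapid snowmelt) = 0.026808/0.747130 ≈ 0.036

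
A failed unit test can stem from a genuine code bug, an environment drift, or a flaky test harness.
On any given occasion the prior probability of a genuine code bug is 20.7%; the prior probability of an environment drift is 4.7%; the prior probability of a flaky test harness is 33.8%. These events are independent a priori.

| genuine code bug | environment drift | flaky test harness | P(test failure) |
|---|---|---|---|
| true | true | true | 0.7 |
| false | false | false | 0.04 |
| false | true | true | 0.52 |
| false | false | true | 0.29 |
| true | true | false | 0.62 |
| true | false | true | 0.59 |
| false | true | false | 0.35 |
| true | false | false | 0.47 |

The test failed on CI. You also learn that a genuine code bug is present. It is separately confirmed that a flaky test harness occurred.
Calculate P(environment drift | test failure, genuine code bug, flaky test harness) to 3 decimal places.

P(test failure | genuine code bug, flaky test harness) = 0.59*0.953 + 0.7*0.047 = 0.562270 + 0.032900 = 0.595170
Restricting to configurations with environment drift present: 0.7*0.047 = 0.032900.
P(environment drift | test failure, genuine code bug, flaky test harness) = 0.032900 / 0.595170 ≈ 0.055

P(environment drift | test failure, genuine code bug, flaky test harness) ≈ 0.055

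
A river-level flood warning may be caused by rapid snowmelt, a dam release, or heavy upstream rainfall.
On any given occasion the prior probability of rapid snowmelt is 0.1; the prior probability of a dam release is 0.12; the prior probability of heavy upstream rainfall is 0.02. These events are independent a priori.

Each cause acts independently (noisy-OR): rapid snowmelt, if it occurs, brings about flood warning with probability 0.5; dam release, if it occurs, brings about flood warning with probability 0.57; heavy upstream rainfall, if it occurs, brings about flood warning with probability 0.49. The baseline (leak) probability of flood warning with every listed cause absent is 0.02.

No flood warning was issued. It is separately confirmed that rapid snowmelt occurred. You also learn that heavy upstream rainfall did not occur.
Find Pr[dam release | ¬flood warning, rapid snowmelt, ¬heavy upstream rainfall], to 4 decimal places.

Pr[dam release | ¬flood warning, rapid snowmelt, ¬heavy upstream rainfall] ≈ 0.0554

Under noisy-OR, P(flood warning | causes) = 1 − (1−0.02)·∏(1−qᵢ) over the active causes.
P(¬flood warning | rapid snowmelt, ¬heavy upstream rainfall) = 0.49×0.88 + 0.2107×0.12 = 0.431200 + 0.025284 = 0.456484
Restricting to configurations with dam release present: 0.2107×0.12 = 0.025284.
So P(dam release | ¬flood warning, rapid snowmelt, ¬heavy upstream rainfall) = 0.025284/0.456484 ≈ 0.0554.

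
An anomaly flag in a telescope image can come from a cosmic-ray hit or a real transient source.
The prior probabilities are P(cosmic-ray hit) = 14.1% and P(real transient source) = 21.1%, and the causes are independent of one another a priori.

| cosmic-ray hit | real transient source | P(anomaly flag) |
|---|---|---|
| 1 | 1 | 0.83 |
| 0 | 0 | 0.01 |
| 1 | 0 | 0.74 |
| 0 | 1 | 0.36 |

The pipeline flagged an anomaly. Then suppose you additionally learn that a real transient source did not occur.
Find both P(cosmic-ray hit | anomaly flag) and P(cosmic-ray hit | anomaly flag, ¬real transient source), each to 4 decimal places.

P(cosmic-ray hit | anomaly flag) ≈ 0.5977; P(cosmic-ray hit | anomaly flag, ¬real transient source) ≈ 0.9239

P(anomaly flag) = 0.01×0.859×0.789 + 0.36×0.859×0.211 + 0.74×0.141×0.789 + 0.83×0.141×0.211 = 0.006778 + 0.065250 + 0.082324 + 0.024693 = 0.179045
Of this, 0.107017 comes from 0.082324 + 0.024693 (the cosmic-ray hit=true cases).
P(cosmic-ray hit | anomaly flag) = 0.107017 / 0.179045 ≈ 0.5977

Now also conditioning on real transient source≠true:
Sum P(anomaly flag|·) weighted by the priors over both values of cosmic-ray hit:
  P(anomaly flag | ¬real transient source) = 0.01*0.859 + 0.74*0.141
        = 0.008590 + 0.104340 = 0.112930
The terms with cosmic-ray hit present sum to 0.104340, so
  P(cosmic-ray hit | anomaly flag, ¬real transient source) = 0.104340 / 0.112930 ≈ 0.9239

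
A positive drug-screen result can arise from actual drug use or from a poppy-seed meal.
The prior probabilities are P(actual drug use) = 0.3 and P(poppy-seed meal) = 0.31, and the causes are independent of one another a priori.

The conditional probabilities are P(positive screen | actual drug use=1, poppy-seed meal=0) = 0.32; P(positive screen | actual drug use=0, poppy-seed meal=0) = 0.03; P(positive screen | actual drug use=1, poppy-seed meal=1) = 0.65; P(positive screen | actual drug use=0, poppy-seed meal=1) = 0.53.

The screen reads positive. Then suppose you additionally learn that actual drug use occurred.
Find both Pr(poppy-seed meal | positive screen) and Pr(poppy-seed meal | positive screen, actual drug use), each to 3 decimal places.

P(positive screen) = 0.03×0.7×0.69 + 0.53×0.7×0.31 + 0.32×0.3×0.69 + 0.65×0.3×0.31 = 0.014490 + 0.115010 + 0.066240 + 0.060450 = 0.256190
Of this, 0.175460 comes from 0.115010 + 0.060450 (the poppy-seed meal=true cases).
P(poppy-seed meal | positive screen) = 0.175460 / 0.256190 ≈ 0.685

With the extra evidence:
Sum P(positive screen|·) weighted by the priors over both values of poppy-seed meal:
  P(positive screen | actual drug use) = 0.32*0.69 + 0.65*0.31
        = 0.220800 + 0.201500 = 0.422300
Configurations with poppy-seed meal contribute 0.201500, so
  P(poppy-seed meal | positive screen, actual drug use) = 0.201500 / 0.422300 ≈ 0.477

Pr(poppy-seed meal | positive screen) ≈ 0.685; Pr(poppy-seed meal | positive screen, actual drug use) ≈ 0.477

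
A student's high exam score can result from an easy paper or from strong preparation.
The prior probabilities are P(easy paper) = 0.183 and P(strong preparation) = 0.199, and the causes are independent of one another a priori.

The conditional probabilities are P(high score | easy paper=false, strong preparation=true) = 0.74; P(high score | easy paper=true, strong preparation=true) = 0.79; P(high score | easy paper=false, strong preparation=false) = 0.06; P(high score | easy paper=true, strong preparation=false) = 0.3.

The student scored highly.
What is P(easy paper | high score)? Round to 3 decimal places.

P(high score) = 0.06×0.817×0.801 + 0.74×0.817×0.199 + 0.3×0.183×0.801 + 0.79×0.183×0.199 = 0.039265 + 0.120311 + 0.043975 + 0.028769 = 0.232320
The easy paper-present share is 0.043975 + 0.028769 = 0.072744.
So P(easy paper | high score) = 0.072744/0.232320 ≈ 0.313.

P(easy paper | high score) ≈ 0.313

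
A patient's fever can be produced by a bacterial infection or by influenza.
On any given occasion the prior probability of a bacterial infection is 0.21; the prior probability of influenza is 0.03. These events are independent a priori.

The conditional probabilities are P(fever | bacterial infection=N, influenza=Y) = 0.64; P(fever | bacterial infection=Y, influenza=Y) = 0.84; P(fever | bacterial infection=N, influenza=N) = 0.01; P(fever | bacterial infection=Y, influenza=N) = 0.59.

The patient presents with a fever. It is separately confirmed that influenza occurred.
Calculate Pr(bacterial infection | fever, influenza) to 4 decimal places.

Pr(bacterial infection | fever, influenza) ≈ 0.2587

Enumerate both values of bacterial infection and weight by the priors:
  P(fever | influenza) = 0.64×0.79 + 0.84×0.21
        = 0.505600 + 0.176400 = 0.682000
The terms with bacterial infection present sum to 0.176400, so
  P(bacterial infection | fever, influenza) = 0.176400 / 0.682000 ≈ 0.2587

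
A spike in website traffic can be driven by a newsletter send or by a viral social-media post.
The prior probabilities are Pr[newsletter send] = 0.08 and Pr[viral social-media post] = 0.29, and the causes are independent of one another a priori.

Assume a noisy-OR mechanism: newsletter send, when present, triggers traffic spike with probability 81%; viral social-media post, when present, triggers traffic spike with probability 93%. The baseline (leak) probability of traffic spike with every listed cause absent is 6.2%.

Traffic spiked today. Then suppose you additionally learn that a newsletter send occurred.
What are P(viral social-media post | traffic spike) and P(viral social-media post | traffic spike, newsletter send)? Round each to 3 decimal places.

Under noisy-OR, P(traffic spike | causes) = 1 − (1−0.062)·∏(1−qᵢ) over the active causes.
P(traffic spike) = 0.062×0.92×0.71 + 0.93434×0.92×0.29 + 0.82178×0.08×0.71 + 0.987525×0.08×0.29 = 0.040498 + 0.249282 + 0.046677 + 0.022911 = 0.359368
The viral social-media post-present share is 0.249282 + 0.022911 = 0.272193.
Hence the posterior is 0.272193/0.359368 ≈ 0.757.

With the extra evidence:
Weight on viral social-media post=true, given the evidence: 0.987525×0.29 = 0.286382
Normalizer over all consistent configurations: 0.82178×0.71 + 0.987525×0.29 = 0.869846
P(viral social-media post | traffic spike, newsletter send) = 0.286382/0.869846 ≈ 0.329
This is intercausal reasoning (explaining away): once newsletter send accounts for the traffic spike, viral social-media post becomes less likely.

P(viral social-media post | traffic spike) ≈ 0.757; P(viral social-media post | traffic spike, newsletter send) ≈ 0.329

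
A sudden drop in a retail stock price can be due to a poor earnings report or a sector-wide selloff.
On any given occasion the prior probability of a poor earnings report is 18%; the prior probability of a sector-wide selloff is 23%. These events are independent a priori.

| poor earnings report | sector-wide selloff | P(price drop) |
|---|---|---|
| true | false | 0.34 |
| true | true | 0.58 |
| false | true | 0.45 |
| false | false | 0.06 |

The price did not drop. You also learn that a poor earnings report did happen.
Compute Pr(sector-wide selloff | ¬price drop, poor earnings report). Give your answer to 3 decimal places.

Pr(sector-wide selloff | ¬price drop, poor earnings report) ≈ 0.160

For the numerator, keep only sector-wide selloff=true terms: 0.42*0.23 = 0.096600
The normalizing constant is 0.66*0.77 + 0.42*0.23 = 0.604800
Posterior = 0.096600 / 0.604800 ≈ 0.160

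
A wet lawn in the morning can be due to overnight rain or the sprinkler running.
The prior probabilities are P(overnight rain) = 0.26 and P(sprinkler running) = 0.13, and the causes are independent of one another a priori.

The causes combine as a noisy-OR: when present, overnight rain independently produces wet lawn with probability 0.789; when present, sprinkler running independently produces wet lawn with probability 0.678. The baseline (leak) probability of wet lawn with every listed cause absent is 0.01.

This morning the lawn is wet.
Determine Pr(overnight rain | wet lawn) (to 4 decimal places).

Pr(overnight rain | wet lawn) ≈ 0.7452

Under noisy-OR, P(wet lawn | causes) = 1 − (1−0.01)·∏(1−qᵢ) over the active causes.
Weight on overnight rain=true, given the evidence: 0.178949 + 0.031527 = 0.210476
Normalizer over all consistent configurations: 0.01*0.74*0.87 + 0.68122*0.74*0.13 + 0.79111*0.26*0.87 + 0.932737*0.26*0.13 = 0.282447
P(overnight rain | wet lawn) = 0.210476/0.282447 ≈ 0.7452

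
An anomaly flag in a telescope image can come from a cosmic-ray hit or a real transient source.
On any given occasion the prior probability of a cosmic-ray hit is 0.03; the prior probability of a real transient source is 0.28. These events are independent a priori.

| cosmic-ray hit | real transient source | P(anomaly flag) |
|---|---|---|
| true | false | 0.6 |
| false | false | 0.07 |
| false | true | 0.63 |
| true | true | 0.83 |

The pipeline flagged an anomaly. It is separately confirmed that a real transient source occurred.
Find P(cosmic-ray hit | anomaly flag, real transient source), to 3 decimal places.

P(cosmic-ray hit | anomaly flag, real transient source) ≈ 0.039

P(anomaly flag | real transient source) = 0.63·0.97 + 0.83·0.03 = 0.611100 + 0.024900 = 0.636000
The cosmic-ray hit-present share is 0.83·0.03 = 0.024900.
P(cosmic-ray hit | anomaly flag, real transient source) = 0.024900 / 0.636000 ≈ 0.039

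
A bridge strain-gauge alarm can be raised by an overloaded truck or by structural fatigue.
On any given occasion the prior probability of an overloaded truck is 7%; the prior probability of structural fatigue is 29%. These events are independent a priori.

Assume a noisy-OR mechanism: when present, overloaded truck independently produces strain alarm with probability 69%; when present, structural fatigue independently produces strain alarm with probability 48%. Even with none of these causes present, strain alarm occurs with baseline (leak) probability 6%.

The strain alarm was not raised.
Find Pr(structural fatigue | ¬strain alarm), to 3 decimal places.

Pr(structural fatigue | ¬strain alarm) ≈ 0.175

Under noisy-OR, P(strain alarm | causes) = 1 − (1−0.06)·∏(1−qᵢ) over the active causes.
Enumerate the 4 (overloaded truck, structural fatigue) configurations and weight by the priors:
  P(¬strain alarm) = 0.94·0.93·0.71 + 0.4888·0.93·0.29 + 0.2914·0.07·0.71 + 0.151528·0.07·0.29
        = 0.620682 + 0.131829 + 0.014483 + 0.003076 = 0.770070
Configurations with structural fatigue contribute 0.134905, so
  P(structural fatigue | ¬strain alarm) = 0.134905 / 0.770070 ≈ 0.175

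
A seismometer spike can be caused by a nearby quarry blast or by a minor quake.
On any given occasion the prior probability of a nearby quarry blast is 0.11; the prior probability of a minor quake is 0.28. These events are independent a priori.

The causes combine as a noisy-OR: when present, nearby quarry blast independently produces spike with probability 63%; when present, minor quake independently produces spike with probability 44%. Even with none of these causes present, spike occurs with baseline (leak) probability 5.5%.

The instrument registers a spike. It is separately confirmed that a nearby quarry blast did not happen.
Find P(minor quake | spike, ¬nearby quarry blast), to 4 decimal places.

P(minor quake | spike, ¬nearby quarry blast) ≈ 0.7690

Under noisy-OR, P(spike | causes) = 1 − (1−0.055)·∏(1−qᵢ) over the active causes.
Weight on minor quake=true, given the evidence: 0.4708×0.28 = 0.131824
Normalizer over all consistent configurations: 0.055×0.72 + 0.4708×0.28 = 0.171424
P(minor quake | spike, ¬nearby quarry blast) = 0.131824/0.171424 ≈ 0.7690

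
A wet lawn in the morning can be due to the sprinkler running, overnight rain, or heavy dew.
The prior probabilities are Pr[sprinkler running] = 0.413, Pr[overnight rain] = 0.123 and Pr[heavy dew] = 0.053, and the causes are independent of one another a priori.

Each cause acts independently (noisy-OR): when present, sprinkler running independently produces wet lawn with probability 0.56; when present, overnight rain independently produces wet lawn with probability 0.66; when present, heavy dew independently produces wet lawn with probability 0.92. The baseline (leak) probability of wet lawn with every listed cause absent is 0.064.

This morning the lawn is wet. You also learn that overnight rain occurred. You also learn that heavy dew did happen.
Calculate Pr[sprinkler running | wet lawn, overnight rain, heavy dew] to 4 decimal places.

Under noisy-OR, P(wet lawn | causes) = 1 − (1−0.064)·∏(1−qᵢ) over the active causes.
P(wet lawn | overnight rain, heavy dew) = 0.974541*0.587 + 0.988798*0.413 = 0.572056 + 0.408374 = 0.980430
Of this, 0.408374 comes from 0.988798*0.413 (the sprinkler running=true cases).
So P(sprinkler running | wet lawn, overnight rain, heavy dew) = 0.408374/0.980430 ≈ 0.4165.

Pr[sprinkler running | wet lawn, overnight rain, heavy dew] ≈ 0.4165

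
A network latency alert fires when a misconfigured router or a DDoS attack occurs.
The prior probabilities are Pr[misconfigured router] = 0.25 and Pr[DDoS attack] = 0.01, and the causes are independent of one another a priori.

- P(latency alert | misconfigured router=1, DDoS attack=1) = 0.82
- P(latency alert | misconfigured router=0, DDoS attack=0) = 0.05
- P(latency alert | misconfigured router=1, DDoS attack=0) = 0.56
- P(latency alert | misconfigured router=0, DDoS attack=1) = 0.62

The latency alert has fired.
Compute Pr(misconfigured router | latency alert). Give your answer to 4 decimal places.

Pr(misconfigured router | latency alert) ≈ 0.7710

Numerator (weight on configurations with misconfigured router): 0.138600 + 0.002050 = 0.140650
Denominator P(latency alert): 0.05×0.75×0.99 + 0.62×0.75×0.01 + 0.56×0.25×0.99 + 0.82×0.25×0.01 = 0.182425
P(misconfigured router | latency alert) = 0.140650/0.182425 ≈ 0.7710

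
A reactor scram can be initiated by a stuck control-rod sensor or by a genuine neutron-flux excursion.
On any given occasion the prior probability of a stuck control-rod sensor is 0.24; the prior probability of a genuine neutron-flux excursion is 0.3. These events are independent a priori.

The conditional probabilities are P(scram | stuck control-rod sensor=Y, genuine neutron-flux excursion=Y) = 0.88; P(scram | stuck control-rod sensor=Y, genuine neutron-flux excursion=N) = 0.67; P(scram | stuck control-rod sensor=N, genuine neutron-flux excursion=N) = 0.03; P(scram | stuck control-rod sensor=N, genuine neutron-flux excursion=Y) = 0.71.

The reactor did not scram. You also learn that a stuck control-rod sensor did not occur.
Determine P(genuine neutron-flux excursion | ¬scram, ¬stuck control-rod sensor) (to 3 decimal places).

For the numerator, keep only genuine neutron-flux excursion=true terms: 0.29×0.3 = 0.087000
Denominator P(¬scram | ¬stuck control-rod sensor): 0.97×0.7 + 0.29×0.3 = 0.766000
P(genuine neutron-flux excursion | ¬scram, ¬stuck control-rod sensor) = 0.087000/0.766000 ≈ 0.114

P(genuine neutron-flux excursion | ¬scram, ¬stuck control-rod sensor) ≈ 0.114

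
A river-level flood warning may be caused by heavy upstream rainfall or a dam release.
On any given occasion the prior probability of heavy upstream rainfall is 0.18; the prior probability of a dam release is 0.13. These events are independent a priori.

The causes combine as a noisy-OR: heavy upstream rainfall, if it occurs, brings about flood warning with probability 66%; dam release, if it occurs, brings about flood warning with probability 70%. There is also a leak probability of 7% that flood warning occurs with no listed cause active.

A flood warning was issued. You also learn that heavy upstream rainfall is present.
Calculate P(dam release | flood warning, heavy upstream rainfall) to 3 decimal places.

Under noisy-OR, P(flood warning | causes) = 1 − (1−0.07)·∏(1−qᵢ) over the active causes.
P(flood warning | heavy upstream rainfall) = 0.6838·0.87 + 0.90514·0.13 = 0.594906 + 0.117668 = 0.712574
Restricting to configurations with dam release present: 0.90514·0.13 = 0.117668.
So P(dam release | flood warning, heavy upstream rainfall) = 0.117668/0.712574 ≈ 0.165.

P(dam release | flood warning, heavy upstream rainfall) ≈ 0.165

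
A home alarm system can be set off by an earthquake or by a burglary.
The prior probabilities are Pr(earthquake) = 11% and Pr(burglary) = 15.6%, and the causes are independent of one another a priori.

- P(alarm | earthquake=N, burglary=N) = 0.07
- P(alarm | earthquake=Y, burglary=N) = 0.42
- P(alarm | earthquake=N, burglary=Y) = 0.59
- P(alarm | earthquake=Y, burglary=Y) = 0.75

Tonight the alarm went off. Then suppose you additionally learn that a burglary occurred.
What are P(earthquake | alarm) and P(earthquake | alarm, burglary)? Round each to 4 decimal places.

P(earthquake | alarm) ≈ 0.2783; P(earthquake | alarm, burglary) ≈ 0.1358

P(alarm) = 0.07·0.89·0.844 + 0.59·0.89·0.156 + 0.42·0.11·0.844 + 0.75·0.11·0.156 = 0.052581 + 0.081916 + 0.038993 + 0.012870 = 0.186360
Of this, 0.051863 comes from 0.038993 + 0.012870 (the earthquake=true cases).
So P(earthquake | alarm) = 0.051863/0.186360 ≈ 0.2783.

With the extra evidence:
Enumerate both values of earthquake and weight by the priors:
  P(alarm | burglary) = 0.59*0.89 + 0.75*0.11
        = 0.525100 + 0.082500 = 0.607600
Configurations with earthquake contribute 0.082500, so
  P(earthquake | alarm, burglary) = 0.082500 / 0.607600 ≈ 0.1358
Conditioning on burglary lowers the posterior on earthquake: the classic explaining-away effect in a common-effect structure.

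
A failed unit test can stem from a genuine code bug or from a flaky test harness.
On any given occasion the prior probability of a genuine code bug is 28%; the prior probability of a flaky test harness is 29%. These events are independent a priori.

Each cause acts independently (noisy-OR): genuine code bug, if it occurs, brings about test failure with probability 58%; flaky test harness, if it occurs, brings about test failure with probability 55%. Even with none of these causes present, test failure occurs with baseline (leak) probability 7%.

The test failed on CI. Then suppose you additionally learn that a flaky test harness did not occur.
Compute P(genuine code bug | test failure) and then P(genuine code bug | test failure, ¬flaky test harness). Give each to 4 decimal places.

P(genuine code bug | test failure) ≈ 0.5447; P(genuine code bug | test failure, ¬flaky test harness) ≈ 0.7720

Under noisy-OR, P(test failure | causes) = 1 − (1−0.07)·∏(1−qᵢ) over the active causes.
P(test failure) = 0.07*0.72*0.71 + 0.5815*0.72*0.29 + 0.6094*0.28*0.71 + 0.82423*0.28*0.29 = 0.035784 + 0.121417 + 0.121149 + 0.066927 = 0.345277
Restricting to configurations with genuine code bug present: 0.121149 + 0.066927 = 0.188076.
Hence the posterior is 0.188076/0.345277 ≈ 0.5447.

Now condition on the additional information:
P(test failure | ¬flaky test harness) = 0.07×0.72 + 0.6094×0.28 = 0.050400 + 0.170632 = 0.221032
Restricting to configurations with genuine code bug present: 0.6094×0.28 = 0.170632.
P(genuine code bug | test failure, ¬flaky test harness) = 0.170632 / 0.221032 ≈ 0.7720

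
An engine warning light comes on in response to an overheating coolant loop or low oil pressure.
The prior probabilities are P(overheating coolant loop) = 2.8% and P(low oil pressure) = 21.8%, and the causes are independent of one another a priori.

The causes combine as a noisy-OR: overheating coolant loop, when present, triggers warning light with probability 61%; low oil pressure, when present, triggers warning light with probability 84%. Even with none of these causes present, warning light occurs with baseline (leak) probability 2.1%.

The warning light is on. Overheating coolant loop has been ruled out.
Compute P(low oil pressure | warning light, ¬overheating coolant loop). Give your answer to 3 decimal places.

Under noisy-OR, P(warning light | causes) = 1 − (1−0.021)·∏(1−qᵢ) over the active causes.
P(warning light | ¬overheating coolant loop) = 0.021×0.782 + 0.84336×0.218 = 0.016422 + 0.183852 = 0.200274
The low oil pressure-present share is 0.84336×0.218 = 0.183852.
So P(low oil pressure | warning light, ¬overheating coolant loop) = 0.183852/0.200274 ≈ 0.918.

P(low oil pressure | warning light, ¬overheating coolant loop) ≈ 0.918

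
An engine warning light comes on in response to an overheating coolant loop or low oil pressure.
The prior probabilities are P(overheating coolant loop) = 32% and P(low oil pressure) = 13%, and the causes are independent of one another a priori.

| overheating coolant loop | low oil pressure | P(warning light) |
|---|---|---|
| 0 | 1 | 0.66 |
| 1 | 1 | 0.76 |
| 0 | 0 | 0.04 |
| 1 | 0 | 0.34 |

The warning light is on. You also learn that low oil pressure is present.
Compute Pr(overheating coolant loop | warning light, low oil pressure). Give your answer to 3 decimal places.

Sum P(warning light|·) weighted by the priors over both values of overheating coolant loop:
  P(warning light | low oil pressure) = 0.66×0.68 + 0.76×0.32
        = 0.448800 + 0.243200 = 0.692000
The terms with overheating coolant loop present sum to 0.243200, so
  P(overheating coolant loop | warning light, low oil pressure) = 0.243200 / 0.692000 ≈ 0.351

Pr(overheating coolant loop | warning light, low oil pressure) ≈ 0.351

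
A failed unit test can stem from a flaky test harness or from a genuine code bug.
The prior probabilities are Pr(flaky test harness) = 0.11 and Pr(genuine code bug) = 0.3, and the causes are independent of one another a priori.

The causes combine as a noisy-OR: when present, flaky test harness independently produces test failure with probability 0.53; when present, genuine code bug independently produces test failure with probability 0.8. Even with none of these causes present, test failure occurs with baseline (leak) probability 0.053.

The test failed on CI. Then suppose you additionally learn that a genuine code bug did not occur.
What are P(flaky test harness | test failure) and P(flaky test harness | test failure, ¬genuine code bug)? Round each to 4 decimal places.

P(flaky test harness | test failure) ≈ 0.2259; P(flaky test harness | test failure, ¬genuine code bug) ≈ 0.5641

Under noisy-OR, P(test failure | causes) = 1 − (1−0.053)·∏(1−qᵢ) over the active causes.
P(test failure) = 0.053·0.89·0.7 + 0.8106·0.89·0.3 + 0.55491·0.11·0.7 + 0.910982·0.11·0.3 = 0.033019 + 0.216430 + 0.042728 + 0.030062 = 0.322239
Restricting to configurations with flaky test harness present: 0.042728 + 0.030062 = 0.072790.
P(flaky test harness | test failure) = 0.072790 / 0.322239 ≈ 0.2259

Now also conditioning on genuine code bug≠true:
P(test failure | ¬genuine code bug) = 0.053*0.89 + 0.55491*0.11 = 0.047170 + 0.061040 = 0.108210
Of this, 0.061040 comes from 0.55491*0.11 (the flaky test harness=true cases).
So P(flaky test harness | test failure, ¬genuine code bug) = 0.061040/0.108210 ≈ 0.5641.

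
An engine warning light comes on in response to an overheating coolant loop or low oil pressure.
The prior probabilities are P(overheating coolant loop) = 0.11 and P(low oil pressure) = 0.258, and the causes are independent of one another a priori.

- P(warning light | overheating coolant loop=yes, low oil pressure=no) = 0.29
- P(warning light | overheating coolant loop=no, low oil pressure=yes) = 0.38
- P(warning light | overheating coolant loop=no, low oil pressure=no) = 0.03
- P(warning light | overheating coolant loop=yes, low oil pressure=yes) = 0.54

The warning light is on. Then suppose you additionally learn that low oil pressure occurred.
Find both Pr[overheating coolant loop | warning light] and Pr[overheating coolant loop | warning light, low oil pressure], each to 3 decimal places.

Enumerate the 4 (overheating coolant loop, low oil pressure) configurations and weight by the priors:
  P(warning light) = 0.03·0.89·0.742 + 0.38·0.89·0.258 + 0.29·0.11·0.742 + 0.54·0.11·0.258
        = 0.019811 + 0.087256 + 0.023670 + 0.015325 = 0.146062
Configurations with overheating coolant loop contribute 0.038995, so
  P(overheating coolant loop | warning light) = 0.038995 / 0.146062 ≈ 0.267

Now also conditioning on low oil pressure=true:
P(warning light | low oil pressure) = 0.38*0.89 + 0.54*0.11 = 0.338200 + 0.059400 = 0.397600
The overheating coolant loop-present share is 0.54*0.11 = 0.059400.
P(overheating coolant loop | warning light, low oil pressure) = 0.059400 / 0.397600 ≈ 0.149

Pr[overheating coolant loop | warning light] ≈ 0.267; Pr[overheating coolant loop | warning light, low oil pressure] ≈ 0.149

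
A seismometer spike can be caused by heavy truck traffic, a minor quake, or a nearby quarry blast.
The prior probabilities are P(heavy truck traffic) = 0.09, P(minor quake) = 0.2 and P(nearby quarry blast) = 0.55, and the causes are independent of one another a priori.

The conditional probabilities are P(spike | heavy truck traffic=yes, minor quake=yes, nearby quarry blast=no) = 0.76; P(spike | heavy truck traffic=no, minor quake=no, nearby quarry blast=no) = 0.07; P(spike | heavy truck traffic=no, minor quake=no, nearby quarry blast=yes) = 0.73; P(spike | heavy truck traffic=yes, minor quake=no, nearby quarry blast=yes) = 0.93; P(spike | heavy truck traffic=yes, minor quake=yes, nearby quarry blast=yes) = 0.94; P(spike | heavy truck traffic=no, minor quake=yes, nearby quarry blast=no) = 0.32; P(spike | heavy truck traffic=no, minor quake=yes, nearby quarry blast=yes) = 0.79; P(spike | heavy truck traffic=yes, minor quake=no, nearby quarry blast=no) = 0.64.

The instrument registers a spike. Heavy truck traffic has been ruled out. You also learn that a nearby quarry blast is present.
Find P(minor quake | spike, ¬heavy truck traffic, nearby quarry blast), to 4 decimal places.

For the numerator, keep only minor quake=true terms: 0.79*0.2 = 0.158000
The normalizing constant is 0.73*0.8 + 0.79*0.2 = 0.742000
P(minor quake | spike, ¬heavy truck traffic, nearby quarry blast) = 0.158000/0.742000 ≈ 0.2129

P(minor quake | spike, ¬heavy truck traffic, nearby quarry blast) ≈ 0.2129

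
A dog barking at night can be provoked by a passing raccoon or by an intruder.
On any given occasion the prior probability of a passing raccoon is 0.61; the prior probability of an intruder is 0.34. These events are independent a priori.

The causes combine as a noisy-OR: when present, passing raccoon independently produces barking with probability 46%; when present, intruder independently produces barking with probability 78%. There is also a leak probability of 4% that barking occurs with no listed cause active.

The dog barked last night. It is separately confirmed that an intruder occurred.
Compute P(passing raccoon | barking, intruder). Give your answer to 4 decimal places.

P(passing raccoon | barking, intruder) ≈ 0.6373

Under noisy-OR, P(barking | causes) = 1 − (1−0.04)·∏(1−qᵢ) over the active causes.
P(barking | intruder) = 0.7888×0.39 + 0.885952×0.61 = 0.307632 + 0.540431 = 0.848063
Of this, 0.540431 comes from 0.885952×0.61 (the passing raccoon=true cases).
P(passing raccoon | barking, intruder) = 0.540431 / 0.848063 ≈ 0.6373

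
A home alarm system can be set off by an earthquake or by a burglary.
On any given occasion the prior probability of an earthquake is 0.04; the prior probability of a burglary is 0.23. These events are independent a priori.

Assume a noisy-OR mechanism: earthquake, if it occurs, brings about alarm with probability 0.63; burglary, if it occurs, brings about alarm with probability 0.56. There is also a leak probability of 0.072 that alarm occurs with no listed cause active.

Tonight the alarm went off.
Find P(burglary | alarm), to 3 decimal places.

P(burglary | alarm) ≈ 0.653

Under noisy-OR, P(alarm | causes) = 1 − (1−0.072)·∏(1−qᵢ) over the active causes.
P(alarm) = 0.072·0.96·0.77 + 0.59168·0.96·0.23 + 0.65664·0.04·0.77 + 0.848922·0.04·0.23 = 0.053222 + 0.130643 + 0.020225 + 0.007810 = 0.211900
Of this, 0.138453 comes from 0.130643 + 0.007810 (the burglary=true cases).
P(burglary | alarm) = 0.138453 / 0.211900 ≈ 0.653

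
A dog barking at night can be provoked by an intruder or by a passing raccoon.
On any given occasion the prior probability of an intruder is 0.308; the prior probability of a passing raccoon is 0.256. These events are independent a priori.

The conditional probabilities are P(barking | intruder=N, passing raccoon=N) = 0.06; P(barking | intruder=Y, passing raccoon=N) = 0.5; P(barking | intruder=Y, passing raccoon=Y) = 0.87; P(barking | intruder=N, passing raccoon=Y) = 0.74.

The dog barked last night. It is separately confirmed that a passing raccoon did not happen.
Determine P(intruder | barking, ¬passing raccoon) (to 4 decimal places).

P(barking | ¬passing raccoon) = 0.06×0.692 + 0.5×0.308 = 0.041520 + 0.154000 = 0.195520
The intruder-present share is 0.5×0.308 = 0.154000.
P(intruder | barking, ¬passing raccoon) = 0.154000 / 0.195520 ≈ 0.7876

P(intruder | barking, ¬passing raccoon) ≈ 0.7876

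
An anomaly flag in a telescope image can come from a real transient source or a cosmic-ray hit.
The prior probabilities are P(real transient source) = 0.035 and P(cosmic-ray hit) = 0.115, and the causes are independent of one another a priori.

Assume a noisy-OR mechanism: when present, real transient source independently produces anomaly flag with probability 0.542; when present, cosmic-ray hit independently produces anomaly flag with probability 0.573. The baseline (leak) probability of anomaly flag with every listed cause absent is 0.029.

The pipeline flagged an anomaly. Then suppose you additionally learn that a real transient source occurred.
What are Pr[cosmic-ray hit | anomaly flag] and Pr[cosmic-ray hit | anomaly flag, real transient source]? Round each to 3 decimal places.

Under noisy-OR, P(anomaly flag | causes) = 1 − (1−0.029)·∏(1−qᵢ) over the active causes.
P(anomaly flag) = 0.029·0.965·0.885 + 0.585383·0.965·0.115 + 0.555282·0.035·0.885 + 0.810105·0.035·0.115 = 0.024767 + 0.064963 + 0.017200 + 0.003261 = 0.110191
Restricting to configurations with cosmic-ray hit present: 0.064963 + 0.003261 = 0.068224.
P(cosmic-ray hit | anomaly flag) = 0.068224 / 0.110191 ≈ 0.619

Now condition on the additional information:
Sum P(anomaly flag|·) weighted by the priors over both values of cosmic-ray hit:
  P(anomaly flag | real transient source) = 0.555282*0.885 + 0.810105*0.115
        = 0.491425 + 0.093162 = 0.584587
The terms with cosmic-ray hit present sum to 0.093162, so
  P(cosmic-ray hit | anomaly flag, real transient source) = 0.093162 / 0.584587 ≈ 0.159

Pr[cosmic-ray hit | anomaly flag] ≈ 0.619; Pr[cosmic-ray hit | anomaly flag, real transient source] ≈ 0.159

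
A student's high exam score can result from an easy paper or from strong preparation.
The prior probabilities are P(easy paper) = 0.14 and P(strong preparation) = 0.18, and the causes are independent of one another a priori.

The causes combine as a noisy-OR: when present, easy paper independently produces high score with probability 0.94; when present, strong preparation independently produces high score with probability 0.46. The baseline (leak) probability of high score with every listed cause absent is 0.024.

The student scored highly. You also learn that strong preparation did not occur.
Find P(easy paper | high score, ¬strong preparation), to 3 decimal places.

Under noisy-OR, P(high score | causes) = 1 − (1−0.024)·∏(1−qᵢ) over the active causes.
P(high score | ¬strong preparation) = 0.024*0.86 + 0.94144*0.14 = 0.020640 + 0.131802 = 0.152442
Restricting to configurations with easy paper present: 0.94144*0.14 = 0.131802.
P(easy paper | high score, ¬strong preparation) = 0.131802 / 0.152442 ≈ 0.865

P(easy paper | high score, ¬strong preparation) ≈ 0.865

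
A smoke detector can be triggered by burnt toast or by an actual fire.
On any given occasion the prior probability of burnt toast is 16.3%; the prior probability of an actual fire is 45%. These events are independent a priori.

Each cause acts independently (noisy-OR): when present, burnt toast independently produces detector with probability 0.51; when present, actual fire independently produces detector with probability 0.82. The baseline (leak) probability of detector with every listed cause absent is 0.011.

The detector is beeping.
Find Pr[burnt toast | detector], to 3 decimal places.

Under noisy-OR, P(detector | causes) = 1 − (1−0.011)·∏(1−qᵢ) over the active causes.
By total probability over the 4 (burnt toast, actual fire) configurations:
  P(detector) = 0.011×0.837×0.55 + 0.82198×0.837×0.45 + 0.51539×0.163×0.55 + 0.91277×0.163×0.45
        = 0.005064 + 0.309599 + 0.046205 + 0.066952 = 0.427820
Keeping only the burnt toast-present terms gives 0.113157, so
  P(burnt toast | detector) = 0.113157 / 0.427820 ≈ 0.264

Pr[burnt toast | detector] ≈ 0.264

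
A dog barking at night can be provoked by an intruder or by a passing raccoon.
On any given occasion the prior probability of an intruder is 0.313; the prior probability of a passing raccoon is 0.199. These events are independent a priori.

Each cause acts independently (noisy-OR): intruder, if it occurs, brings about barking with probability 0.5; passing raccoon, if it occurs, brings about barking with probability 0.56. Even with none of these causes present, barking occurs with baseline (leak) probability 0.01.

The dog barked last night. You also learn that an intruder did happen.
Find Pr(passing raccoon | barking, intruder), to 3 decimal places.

Under noisy-OR, P(barking | causes) = 1 − (1−0.01)·∏(1−qᵢ) over the active causes.
P(barking | intruder) = 0.505*0.801 + 0.7822*0.199 = 0.404505 + 0.155658 = 0.560163
The passing raccoon-present share is 0.7822*0.199 = 0.155658.
So P(passing raccoon | barking, intruder) = 0.155658/0.560163 ≈ 0.278.

Pr(passing raccoon | barking, intruder) ≈ 0.278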